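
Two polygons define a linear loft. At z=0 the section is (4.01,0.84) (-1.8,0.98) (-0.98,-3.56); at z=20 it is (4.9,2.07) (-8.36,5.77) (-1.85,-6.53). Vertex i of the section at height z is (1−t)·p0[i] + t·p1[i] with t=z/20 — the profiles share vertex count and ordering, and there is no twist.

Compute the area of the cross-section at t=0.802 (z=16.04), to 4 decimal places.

Cross-section at t=0.802: each vertex is (1-t)·p0[i] + t·p1[i].
  v1: (1-0.802)·(4.01,0.84) + 0.802·(4.9,2.07) = (4.7238,1.8265)
  v2: (1-0.802)·(-1.8,0.98) + 0.802·(-8.36,5.77) = (-7.0611,4.8216)
  v3: (1-0.802)·(-0.98,-3.56) + 0.802·(-1.85,-6.53) = (-1.6777,-5.9419)
Shoelace sum Σ(x_i·y_{i+1} − x_{i+1}·y_i):
  i=1: 4.7238·4.8216 − -7.0611·1.8265 = +35.6729 (running +35.6729)
  i=2: -7.0611·-5.9419 − -1.6777·4.8216 = +50.0461 (running +85.7190)
  i=3: -1.6777·1.8265 − 4.7238·-5.9419 = +25.0041 (running +110.7231)
Area = |Σ|/2 = |110.7231|/2 = 55.3616

Area at t=0.802: 55.3616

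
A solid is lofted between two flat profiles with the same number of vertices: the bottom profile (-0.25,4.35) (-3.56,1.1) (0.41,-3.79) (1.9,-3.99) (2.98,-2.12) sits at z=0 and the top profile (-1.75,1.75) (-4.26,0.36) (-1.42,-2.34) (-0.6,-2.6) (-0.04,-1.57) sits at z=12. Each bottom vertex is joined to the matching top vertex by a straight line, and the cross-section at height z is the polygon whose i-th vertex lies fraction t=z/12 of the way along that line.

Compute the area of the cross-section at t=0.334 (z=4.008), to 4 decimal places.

Cross-section at t=0.334: each vertex is (1-t)·p0[i] + t·p1[i].
  v1: (1-0.334)·(-0.25,4.35) + 0.334·(-1.75,1.75) = (-0.7510,3.4816)
  v2: (1-0.334)·(-3.56,1.1) + 0.334·(-4.26,0.36) = (-3.7938,0.8528)
  v3: (1-0.334)·(0.41,-3.79) + 0.334·(-1.42,-2.34) = (-0.2012,-3.3057)
  v4: (1-0.334)·(1.9,-3.99) + 0.334·(-0.6,-2.6) = (1.0650,-3.5257)
  v5: (1-0.334)·(2.98,-2.12) + 0.334·(-0.04,-1.57) = (1.9713,-1.9363)
Shoelace sum Σ(x_i·y_{i+1} − x_{i+1}·y_i):
  i=1: -0.7510·0.8528 − -3.7938·3.4816 = +12.5680 (running +12.5680)
  i=2: -3.7938·-3.3057 − -0.2012·0.8528 = +12.7128 (running +25.2808)
  i=3: -0.2012·-3.5257 − 1.0650·-3.3057 = +4.2300 (running +29.5108)
  i=4: 1.0650·-1.9363 − 1.9713·-3.5257 = +4.8882 (running +34.3990)
  i=5: 1.9713·3.4816 − -0.7510·-1.9363 = +5.4092 (running +39.8082)
Area = |Σ|/2 = |39.8082|/2 = 19.9041

Area at t=0.334: 19.9041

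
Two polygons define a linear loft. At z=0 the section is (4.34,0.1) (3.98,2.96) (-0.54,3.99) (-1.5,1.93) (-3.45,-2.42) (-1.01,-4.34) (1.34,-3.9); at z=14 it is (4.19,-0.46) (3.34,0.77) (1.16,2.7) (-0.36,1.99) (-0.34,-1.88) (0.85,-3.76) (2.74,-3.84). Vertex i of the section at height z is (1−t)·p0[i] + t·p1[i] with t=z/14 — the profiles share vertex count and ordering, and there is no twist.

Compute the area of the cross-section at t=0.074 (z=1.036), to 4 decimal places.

Area at t=0.074: 40.4879

Cross-section at t=0.074: each vertex is (1-t)·p0[i] + t·p1[i].
  v1: (1-0.074)·(4.34,0.1) + 0.074·(4.19,-0.46) = (4.3289,0.0586)
  v2: (1-0.074)·(3.98,2.96) + 0.074·(3.34,0.77) = (3.9326,2.7979)
  v3: (1-0.074)·(-0.54,3.99) + 0.074·(1.16,2.7) = (-0.4142,3.8945)
  v4: (1-0.074)·(-1.5,1.93) + 0.074·(-0.36,1.99) = (-1.4156,1.9344)
  v5: (1-0.074)·(-3.45,-2.42) + 0.074·(-0.34,-1.88) = (-3.2199,-2.3800)
  v6: (1-0.074)·(-1.01,-4.34) + 0.074·(0.85,-3.76) = (-0.8724,-4.2971)
  v7: (1-0.074)·(1.34,-3.9) + 0.074·(2.74,-3.84) = (1.4436,-3.8956)
Shoelace sum Σ(x_i·y_{i+1} − x_{i+1}·y_i):
  i=1: 4.3289·2.7979 − 3.9326·0.0586 = +11.8817 (running +11.8817)
  i=2: 3.9326·3.8945 − -0.4142·2.7979 = +16.4747 (running +28.3564)
  i=3: -0.4142·1.9344 − -1.4156·3.8945 = +4.7120 (running +33.0685)
  i=4: -1.4156·-2.3800 − -3.2199·1.9344 = +9.5979 (running +42.6664)
  i=5: -3.2199·-4.2971 − -0.8724·-2.3800 = +11.7597 (running +54.4261)
  i=6: -0.8724·-3.8956 − 1.4436·-4.2971 = +9.6016 (running +64.0277)
  i=7: 1.4436·0.0586 − 4.3289·-3.8956 = +16.9480 (running +80.9757)
Area = |Σ|/2 = |80.9757|/2 = 40.4879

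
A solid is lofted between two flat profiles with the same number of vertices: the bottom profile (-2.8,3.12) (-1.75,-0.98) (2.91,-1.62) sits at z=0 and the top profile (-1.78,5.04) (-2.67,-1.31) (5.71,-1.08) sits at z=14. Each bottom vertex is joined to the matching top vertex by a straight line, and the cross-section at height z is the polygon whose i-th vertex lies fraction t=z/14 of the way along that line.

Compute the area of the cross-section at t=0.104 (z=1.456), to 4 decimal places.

Cross-section at t=0.104: each vertex is (1-t)·p0[i] + t·p1[i].
  v1: (1-0.104)·(-2.8,3.12) + 0.104·(-1.78,5.04) = (-2.6939,3.3197)
  v2: (1-0.104)·(-1.75,-0.98) + 0.104·(-2.67,-1.31) = (-1.8457,-1.0143)
  v3: (1-0.104)·(2.91,-1.62) + 0.104·(5.71,-1.08) = (3.2012,-1.5638)
Shoelace sum Σ(x_i·y_{i+1} − x_{i+1}·y_i):
  i=1: -2.6939·-1.0143 − -1.8457·3.3197 = +8.8596 (running +8.8596)
  i=2: -1.8457·-1.5638 − 3.2012·-1.0143 = +6.1334 (running +14.9930)
  i=3: 3.2012·3.3197 − -2.6939·-1.5638 = +6.4141 (running +21.4071)
Area = |Σ|/2 = |21.4071|/2 = 10.7035

Area at t=0.104: 10.7035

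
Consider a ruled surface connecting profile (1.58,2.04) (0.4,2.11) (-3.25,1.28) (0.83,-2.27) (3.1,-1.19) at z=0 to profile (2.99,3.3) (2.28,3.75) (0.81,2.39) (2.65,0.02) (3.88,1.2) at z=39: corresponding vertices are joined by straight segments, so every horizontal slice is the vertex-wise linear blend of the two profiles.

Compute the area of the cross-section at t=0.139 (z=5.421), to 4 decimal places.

Area at t=0.139: 13.7832

Cross-section at t=0.139: each vertex is (1-t)·p0[i] + t·p1[i].
  v1: (1-0.139)·(1.58,2.04) + 0.139·(2.99,3.3) = (1.7760,2.2151)
  v2: (1-0.139)·(0.4,2.11) + 0.139·(2.28,3.75) = (0.6613,2.3380)
  v3: (1-0.139)·(-3.25,1.28) + 0.139·(0.81,2.39) = (-2.6857,1.4343)
  v4: (1-0.139)·(0.83,-2.27) + 0.139·(2.65,0.02) = (1.0830,-1.9517)
  v5: (1-0.139)·(3.1,-1.19) + 0.139·(3.88,1.2) = (3.2084,-0.8578)
Shoelace sum Σ(x_i·y_{i+1} − x_{i+1}·y_i):
  i=1: 1.7760·2.3380 − 0.6613·2.2151 = +2.6873 (running +2.6873)
  i=2: 0.6613·1.4343 − -2.6857·2.3380 = +7.2275 (running +9.9148)
  i=3: -2.6857·-1.9517 − 1.0830·1.4343 = +3.6883 (running +13.6030)
  i=4: 1.0830·-0.8578 − 3.2084·-1.9517 = +5.3329 (running +18.9359)
  i=5: 3.2084·2.2151 − 1.7760·-0.8578 = +8.6305 (running +27.5664)
Area = |Σ|/2 = |27.5664|/2 = 13.7832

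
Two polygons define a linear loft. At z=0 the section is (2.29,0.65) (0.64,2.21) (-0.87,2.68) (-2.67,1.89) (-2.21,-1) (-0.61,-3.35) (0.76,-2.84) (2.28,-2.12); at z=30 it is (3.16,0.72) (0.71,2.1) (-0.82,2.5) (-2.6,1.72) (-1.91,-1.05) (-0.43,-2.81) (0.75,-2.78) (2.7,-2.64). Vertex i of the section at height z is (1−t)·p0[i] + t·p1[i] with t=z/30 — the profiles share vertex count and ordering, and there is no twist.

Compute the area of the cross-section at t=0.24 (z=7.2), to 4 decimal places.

Area at t=0.24: 21.6240

Cross-section at t=0.24: each vertex is (1-t)·p0[i] + t·p1[i].
  v1: (1-0.24)·(2.29,0.65) + 0.24·(3.16,0.72) = (2.4988,0.6668)
  v2: (1-0.24)·(0.64,2.21) + 0.24·(0.71,2.1) = (0.6568,2.1836)
  v3: (1-0.24)·(-0.87,2.68) + 0.24·(-0.82,2.5) = (-0.8580,2.6368)
  v4: (1-0.24)·(-2.67,1.89) + 0.24·(-2.6,1.72) = (-2.6532,1.8492)
  v5: (1-0.24)·(-2.21,-1) + 0.24·(-1.91,-1.05) = (-2.1380,-1.0120)
  v6: (1-0.24)·(-0.61,-3.35) + 0.24·(-0.43,-2.81) = (-0.5668,-3.2204)
  v7: (1-0.24)·(0.76,-2.84) + 0.24·(0.75,-2.78) = (0.7576,-2.8256)
  v8: (1-0.24)·(2.28,-2.12) + 0.24·(2.7,-2.64) = (2.3808,-2.2448)
Shoelace sum Σ(x_i·y_{i+1} − x_{i+1}·y_i):
  i=1: 2.4988·2.1836 − 0.6568·0.6668 = +5.0184 (running +5.0184)
  i=2: 0.6568·2.6368 − -0.8580·2.1836 = +3.6054 (running +8.6238)
  i=3: -0.8580·1.8492 − -2.6532·2.6368 = +5.4093 (running +14.0331)
  i=4: -2.6532·-1.0120 − -2.1380·1.8492 = +6.6386 (running +20.6718)
  i=5: -2.1380·-3.2204 − -0.5668·-1.0120 = +6.3116 (running +26.9834)
  i=6: -0.5668·-2.8256 − 0.7576·-3.2204 = +4.0413 (running +31.0247)
  i=7: 0.7576·-2.2448 − 2.3808·-2.8256 = +5.0265 (running +36.0512)
  i=8: 2.3808·0.6668 − 2.4988·-2.2448 = +7.1968 (running +43.2481)
Area = |Σ|/2 = |43.2481|/2 = 21.6240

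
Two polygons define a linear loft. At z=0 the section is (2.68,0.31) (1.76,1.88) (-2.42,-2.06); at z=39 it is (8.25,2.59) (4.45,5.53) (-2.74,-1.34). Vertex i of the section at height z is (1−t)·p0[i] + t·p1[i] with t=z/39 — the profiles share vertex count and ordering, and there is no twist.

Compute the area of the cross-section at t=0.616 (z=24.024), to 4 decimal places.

Area at t=0.616: 15.0216

Cross-section at t=0.616: each vertex is (1-t)·p0[i] + t·p1[i].
  v1: (1-0.616)·(2.68,0.31) + 0.616·(8.25,2.59) = (6.1111,1.7145)
  v2: (1-0.616)·(1.76,1.88) + 0.616·(4.45,5.53) = (3.4170,4.1284)
  v3: (1-0.616)·(-2.42,-2.06) + 0.616·(-2.74,-1.34) = (-2.6171,-1.6165)
Shoelace sum Σ(x_i·y_{i+1} − x_{i+1}·y_i):
  i=1: 6.1111·4.1284 − 3.4170·1.7145 = +19.3707 (running +19.3707)
  i=2: 3.4170·-1.6165 − -2.6171·4.1284 = +5.2809 (running +24.6516)
  i=3: -2.6171·1.7145 − 6.1111·-1.6165 = +5.3915 (running +30.0431)
Area = |Σ|/2 = |30.0431|/2 = 15.0216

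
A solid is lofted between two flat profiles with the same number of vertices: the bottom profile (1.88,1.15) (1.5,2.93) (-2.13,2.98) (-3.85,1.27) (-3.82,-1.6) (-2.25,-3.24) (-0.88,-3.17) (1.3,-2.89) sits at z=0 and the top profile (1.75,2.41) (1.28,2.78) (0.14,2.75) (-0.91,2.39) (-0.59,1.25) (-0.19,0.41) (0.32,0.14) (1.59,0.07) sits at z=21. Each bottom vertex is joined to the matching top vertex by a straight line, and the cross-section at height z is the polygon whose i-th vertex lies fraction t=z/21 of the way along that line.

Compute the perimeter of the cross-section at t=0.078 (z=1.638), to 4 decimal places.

Cross-section at t=0.078: each vertex is (1-t)·p0[i] + t·p1[i].
  v1: (1-0.078)·(1.88,1.15) + 0.078·(1.75,2.41) = (1.8699,1.2483)
  v2: (1-0.078)·(1.5,2.93) + 0.078·(1.28,2.78) = (1.4828,2.9183)
  v3: (1-0.078)·(-2.13,2.98) + 0.078·(0.14,2.75) = (-1.9529,2.9621)
  v4: (1-0.078)·(-3.85,1.27) + 0.078·(-0.91,2.39) = (-3.6207,1.3574)
  v5: (1-0.078)·(-3.82,-1.6) + 0.078·(-0.59,1.25) = (-3.5681,-1.3777)
  v6: (1-0.078)·(-2.25,-3.24) + 0.078·(-0.19,0.41) = (-2.0893,-2.9553)
  v7: (1-0.078)·(-0.88,-3.17) + 0.078·(0.32,0.14) = (-0.7864,-2.9118)
  v8: (1-0.078)·(1.3,-2.89) + 0.078·(1.59,0.07) = (1.3226,-2.6591)
Perimeter = Σ |v_{i+1} − v_i|:
  edge 1→2: √(-0.3870² + 1.6700²) = 1.7143 (running 1.7143)
  edge 2→3: √(-3.4358² + 0.0438²) = 3.4361 (running 5.1503)
  edge 3→4: √(-1.6677² + -1.6047²) = 2.3144 (running 7.4647)
  edge 4→5: √(0.0526² + -2.7351²) = 2.7356 (running 10.2003)
  edge 5→6: √(1.4787² + -1.5776²) = 2.1623 (running 12.3626)
  edge 6→7: √(1.3029² + 0.0435²) = 1.3036 (running 13.6662)
  edge 7→8: √(2.1090² + 0.2527²) = 2.1241 (running 15.7903)
  edge 8→1: √(0.5472² + 3.9074²) = 3.9455 (running 19.7359)
Perimeter = 19.7359

Perimeter at t=0.078: 19.7359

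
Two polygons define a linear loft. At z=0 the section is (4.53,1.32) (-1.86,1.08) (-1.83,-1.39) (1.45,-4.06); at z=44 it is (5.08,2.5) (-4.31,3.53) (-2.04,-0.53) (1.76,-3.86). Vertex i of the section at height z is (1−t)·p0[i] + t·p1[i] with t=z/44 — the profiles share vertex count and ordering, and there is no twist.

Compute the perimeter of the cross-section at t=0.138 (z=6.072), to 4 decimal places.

Cross-section at t=0.138: each vertex is (1-t)·p0[i] + t·p1[i].
  v1: (1-0.138)·(4.53,1.32) + 0.138·(5.08,2.5) = (4.6059,1.4828)
  v2: (1-0.138)·(-1.86,1.08) + 0.138·(-4.31,3.53) = (-2.1981,1.4181)
  v3: (1-0.138)·(-1.83,-1.39) + 0.138·(-2.04,-0.53) = (-1.8590,-1.2713)
  v4: (1-0.138)·(1.45,-4.06) + 0.138·(1.76,-3.86) = (1.4928,-4.0324)
Perimeter = Σ |v_{i+1} − v_i|:
  edge 1→2: √(-6.8040² + -0.0647²) = 6.8043 (running 6.8043)
  edge 2→3: √(0.3391² + -2.6894²) = 2.7107 (running 9.5150)
  edge 3→4: √(3.3518² + -2.7611²) = 4.3426 (running 13.8576)
  edge 4→1: √(3.1131² + 5.5152²) = 6.3332 (running 20.1908)
Perimeter = 20.1908

Perimeter at t=0.138: 20.1908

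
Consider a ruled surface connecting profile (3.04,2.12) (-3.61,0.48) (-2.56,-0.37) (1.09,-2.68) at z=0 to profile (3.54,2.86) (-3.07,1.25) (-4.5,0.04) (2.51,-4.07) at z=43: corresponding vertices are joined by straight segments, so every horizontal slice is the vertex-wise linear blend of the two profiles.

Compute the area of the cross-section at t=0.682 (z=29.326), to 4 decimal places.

Area at t=0.682: 24.0228

Cross-section at t=0.682: each vertex is (1-t)·p0[i] + t·p1[i].
  v1: (1-0.682)·(3.04,2.12) + 0.682·(3.54,2.86) = (3.3810,2.6247)
  v2: (1-0.682)·(-3.61,0.48) + 0.682·(-3.07,1.25) = (-3.2417,1.0051)
  v3: (1-0.682)·(-2.56,-0.37) + 0.682·(-4.5,0.04) = (-3.8831,-0.0904)
  v4: (1-0.682)·(1.09,-2.68) + 0.682·(2.51,-4.07) = (2.0584,-3.6280)
Shoelace sum Σ(x_i·y_{i+1} − x_{i+1}·y_i):
  i=1: 3.3810·1.0051 − -3.2417·2.6247 = +11.9069 (running +11.9069)
  i=2: -3.2417·-0.0904 − -3.8831·1.0051 = +4.1960 (running +16.1029)
  i=3: -3.8831·-3.6280 − 2.0584·-0.0904 = +14.2738 (running +30.3767)
  i=4: 2.0584·2.6247 − 3.3810·-3.6280 = +17.6689 (running +48.0456)
Area = |Σ|/2 = |48.0456|/2 = 24.0228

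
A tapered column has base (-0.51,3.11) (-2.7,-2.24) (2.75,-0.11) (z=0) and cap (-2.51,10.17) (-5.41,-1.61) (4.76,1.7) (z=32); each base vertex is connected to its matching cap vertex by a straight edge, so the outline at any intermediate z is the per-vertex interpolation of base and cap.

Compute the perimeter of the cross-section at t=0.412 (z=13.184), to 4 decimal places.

Cross-section at t=0.412: each vertex is (1-t)·p0[i] + t·p1[i].
  v1: (1-0.412)·(-0.51,3.11) + 0.412·(-2.51,10.17) = (-1.3340,6.0187)
  v2: (1-0.412)·(-2.7,-2.24) + 0.412·(-5.41,-1.61) = (-3.8165,-1.9804)
  v3: (1-0.412)·(2.75,-0.11) + 0.412·(4.76,1.7) = (3.5781,0.6357)
Perimeter = Σ |v_{i+1} − v_i|:
  edge 1→2: √(-2.4825² + -7.9992²) = 8.3755 (running 8.3755)
  edge 2→3: √(7.3946² + 2.6162²) = 7.8438 (running 16.2193)
  edge 3→1: √(-4.9121² + 5.3830²) = 7.2874 (running 23.5067)
Perimeter = 23.5067

Perimeter at t=0.412: 23.5067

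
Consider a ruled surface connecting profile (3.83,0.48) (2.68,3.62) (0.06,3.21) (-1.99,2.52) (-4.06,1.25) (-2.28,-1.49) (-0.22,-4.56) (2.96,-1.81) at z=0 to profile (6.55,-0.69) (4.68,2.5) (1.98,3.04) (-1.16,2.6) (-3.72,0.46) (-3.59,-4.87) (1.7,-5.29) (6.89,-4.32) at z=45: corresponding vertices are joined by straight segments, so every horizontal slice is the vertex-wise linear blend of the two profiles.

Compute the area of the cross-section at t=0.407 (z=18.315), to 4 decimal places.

Cross-section at t=0.407: each vertex is (1-t)·p0[i] + t·p1[i].
  v1: (1-0.407)·(3.83,0.48) + 0.407·(6.55,-0.69) = (4.9370,0.0038)
  v2: (1-0.407)·(2.68,3.62) + 0.407·(4.68,2.5) = (3.4940,3.1642)
  v3: (1-0.407)·(0.06,3.21) + 0.407·(1.98,3.04) = (0.8414,3.1408)
  v4: (1-0.407)·(-1.99,2.52) + 0.407·(-1.16,2.6) = (-1.6522,2.5526)
  v5: (1-0.407)·(-4.06,1.25) + 0.407·(-3.72,0.46) = (-3.9216,0.9285)
  v6: (1-0.407)·(-2.28,-1.49) + 0.407·(-3.59,-4.87) = (-2.8132,-2.8657)
  v7: (1-0.407)·(-0.22,-4.56) + 0.407·(1.7,-5.29) = (0.5614,-4.8571)
  v8: (1-0.407)·(2.96,-1.81) + 0.407·(6.89,-4.32) = (4.5595,-2.8316)
Shoelace sum Σ(x_i·y_{i+1} − x_{i+1}·y_i):
  i=1: 4.9370·3.1642 − 3.4940·0.0038 = +15.6083 (running +15.6083)
  i=2: 3.4940·3.1408 − 0.8414·3.1642 = +8.3115 (running +23.9198)
  i=3: 0.8414·2.5526 − -1.6522·3.1408 = +7.3370 (running +31.2569)
  i=4: -1.6522·0.9285 − -3.9216·2.5526 = +8.4762 (running +39.7330)
  i=5: -3.9216·-2.8657 − -2.8132·0.9285 = +13.8500 (running +53.5830)
  i=6: -2.8132·-4.8571 − 0.5614·-2.8657 = +15.2728 (running +68.8558)
  i=7: 0.5614·-2.8316 − 4.5595·-4.8571 = +20.5563 (running +89.4120)
  i=8: 4.5595·0.0038 − 4.9370·-2.8316 = +13.9969 (running +103.4090)
Area = |Σ|/2 = |103.4090|/2 = 51.7045

Area at t=0.407: 51.7045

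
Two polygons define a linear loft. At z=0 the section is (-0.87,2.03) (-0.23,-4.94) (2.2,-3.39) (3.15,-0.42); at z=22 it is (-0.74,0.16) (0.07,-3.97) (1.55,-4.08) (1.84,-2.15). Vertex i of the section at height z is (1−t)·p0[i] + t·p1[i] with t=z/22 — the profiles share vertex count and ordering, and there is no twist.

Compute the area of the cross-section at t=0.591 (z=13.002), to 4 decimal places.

Area at t=0.591: 9.5492

Cross-section at t=0.591: each vertex is (1-t)·p0[i] + t·p1[i].
  v1: (1-0.591)·(-0.87,2.03) + 0.591·(-0.74,0.16) = (-0.7932,0.9248)
  v2: (1-0.591)·(-0.23,-4.94) + 0.591·(0.07,-3.97) = (-0.0527,-4.3667)
  v3: (1-0.591)·(2.2,-3.39) + 0.591·(1.55,-4.08) = (1.8159,-3.7978)
  v4: (1-0.591)·(3.15,-0.42) + 0.591·(1.84,-2.15) = (2.3758,-1.4424)
Shoelace sum Σ(x_i·y_{i+1} − x_{i+1}·y_i):
  i=1: -0.7932·-4.3667 − -0.0527·0.9248 = +3.5123 (running +3.5123)
  i=2: -0.0527·-3.7978 − 1.8159·-4.3667 = +8.1295 (running +11.6418)
  i=3: 1.8159·-1.4424 − 2.3758·-3.7978 = +6.4035 (running +18.0453)
  i=4: 2.3758·0.9248 − -0.7932·-1.4424 = +1.0531 (running +19.0984)
Area = |Σ|/2 = |19.0984|/2 = 9.5492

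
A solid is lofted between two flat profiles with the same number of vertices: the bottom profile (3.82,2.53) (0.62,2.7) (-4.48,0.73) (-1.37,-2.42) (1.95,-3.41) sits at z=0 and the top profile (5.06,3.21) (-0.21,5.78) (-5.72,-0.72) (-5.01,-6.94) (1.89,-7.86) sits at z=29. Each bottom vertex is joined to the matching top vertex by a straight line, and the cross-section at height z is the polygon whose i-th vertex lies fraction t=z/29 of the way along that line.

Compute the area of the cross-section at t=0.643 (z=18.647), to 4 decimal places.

Cross-section at t=0.643: each vertex is (1-t)·p0[i] + t·p1[i].
  v1: (1-0.643)·(3.82,2.53) + 0.643·(5.06,3.21) = (4.6173,2.9672)
  v2: (1-0.643)·(0.62,2.7) + 0.643·(-0.21,5.78) = (0.0863,4.6804)
  v3: (1-0.643)·(-4.48,0.73) + 0.643·(-5.72,-0.72) = (-5.2773,-0.2023)
  v4: (1-0.643)·(-1.37,-2.42) + 0.643·(-5.01,-6.94) = (-3.7105,-5.3264)
  v5: (1-0.643)·(1.95,-3.41) + 0.643·(1.89,-7.86) = (1.9114,-6.2713)
Shoelace sum Σ(x_i·y_{i+1} − x_{i+1}·y_i):
  i=1: 4.6173·4.6804 − 0.0863·2.9672 = +21.3550 (running +21.3550)
  i=2: 0.0863·-0.2023 − -5.2773·4.6804 = +24.6827 (running +46.0377)
  i=3: -5.2773·-5.3264 − -3.7105·-0.2023 = +27.3581 (running +73.3958)
  i=4: -3.7105·-6.2713 − 1.9114·-5.3264 = +33.4509 (running +106.8467)
  i=5: 1.9114·2.9672 − 4.6173·-6.2713 = +34.6285 (running +141.4751)
Area = |Σ|/2 = |141.4751|/2 = 70.7376

Area at t=0.643: 70.7376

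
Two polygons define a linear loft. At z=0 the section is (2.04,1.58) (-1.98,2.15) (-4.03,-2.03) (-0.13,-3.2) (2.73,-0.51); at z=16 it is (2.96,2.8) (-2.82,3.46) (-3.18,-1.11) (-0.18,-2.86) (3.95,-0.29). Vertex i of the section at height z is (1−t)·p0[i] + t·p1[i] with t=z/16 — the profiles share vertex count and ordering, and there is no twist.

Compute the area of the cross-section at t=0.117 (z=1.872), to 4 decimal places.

Area at t=0.117: 24.4344

Cross-section at t=0.117: each vertex is (1-t)·p0[i] + t·p1[i].
  v1: (1-0.117)·(2.04,1.58) + 0.117·(2.96,2.8) = (2.1476,1.7227)
  v2: (1-0.117)·(-1.98,2.15) + 0.117·(-2.82,3.46) = (-2.0783,2.3033)
  v3: (1-0.117)·(-4.03,-2.03) + 0.117·(-3.18,-1.11) = (-3.9306,-1.9224)
  v4: (1-0.117)·(-0.13,-3.2) + 0.117·(-0.18,-2.86) = (-0.1358,-3.1602)
  v5: (1-0.117)·(2.73,-0.51) + 0.117·(3.95,-0.29) = (2.8727,-0.4843)
Shoelace sum Σ(x_i·y_{i+1} − x_{i+1}·y_i):
  i=1: 2.1476·2.3033 − -2.0783·1.7227 = +8.5269 (running +8.5269)
  i=2: -2.0783·-1.9224 − -3.9306·2.3033 = +13.0483 (running +21.5753)
  i=3: -3.9306·-3.1602 − -0.1358·-1.9224 = +12.1603 (running +33.7355)
  i=4: -0.1358·-0.4843 − 2.8727·-3.1602 = +9.1443 (running +42.8798)
  i=5: 2.8727·1.7227 − 2.1476·-0.4843 = +5.9890 (running +48.8688)
Area = |Σ|/2 = |48.8688|/2 = 24.4344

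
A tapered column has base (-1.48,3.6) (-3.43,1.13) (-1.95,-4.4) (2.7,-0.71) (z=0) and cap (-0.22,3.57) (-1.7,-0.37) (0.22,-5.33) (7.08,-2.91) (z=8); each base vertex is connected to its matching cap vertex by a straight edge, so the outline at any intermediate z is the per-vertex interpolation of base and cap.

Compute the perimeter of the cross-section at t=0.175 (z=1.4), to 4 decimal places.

Perimeter at t=0.175: 21.7276

Cross-section at t=0.175: each vertex is (1-t)·p0[i] + t·p1[i].
  v1: (1-0.175)·(-1.48,3.6) + 0.175·(-0.22,3.57) = (-1.2595,3.5947)
  v2: (1-0.175)·(-3.43,1.13) + 0.175·(-1.7,-0.37) = (-3.1272,0.8675)
  v3: (1-0.175)·(-1.95,-4.4) + 0.175·(0.22,-5.33) = (-1.5702,-4.5627)
  v4: (1-0.175)·(2.7,-0.71) + 0.175·(7.08,-2.91) = (3.4665,-1.0950)
Perimeter = Σ |v_{i+1} − v_i|:
  edge 1→2: √(-1.8677² + -2.7272²) = 3.3055 (running 3.3055)
  edge 2→3: √(1.5570² + -5.4302²) = 5.6491 (running 8.9546)
  edge 3→4: √(5.0367² + 3.4677²) = 6.1151 (running 15.0696)
  edge 4→1: √(-4.7260² + 4.6897²) = 6.6580 (running 21.7276)
Perimeter = 21.7276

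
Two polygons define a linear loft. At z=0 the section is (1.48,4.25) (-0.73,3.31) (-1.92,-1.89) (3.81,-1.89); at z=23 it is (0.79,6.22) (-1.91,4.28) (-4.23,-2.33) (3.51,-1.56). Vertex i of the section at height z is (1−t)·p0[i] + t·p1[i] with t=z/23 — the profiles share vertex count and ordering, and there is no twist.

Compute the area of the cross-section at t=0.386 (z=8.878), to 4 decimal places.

Area at t=0.386: 28.2133

Cross-section at t=0.386: each vertex is (1-t)·p0[i] + t·p1[i].
  v1: (1-0.386)·(1.48,4.25) + 0.386·(0.79,6.22) = (1.2137,5.0104)
  v2: (1-0.386)·(-0.73,3.31) + 0.386·(-1.91,4.28) = (-1.1855,3.6844)
  v3: (1-0.386)·(-1.92,-1.89) + 0.386·(-4.23,-2.33) = (-2.8117,-2.0598)
  v4: (1-0.386)·(3.81,-1.89) + 0.386·(3.51,-1.56) = (3.6942,-1.7626)
Shoelace sum Σ(x_i·y_{i+1} − x_{i+1}·y_i):
  i=1: 1.2137·3.6844 − -1.1855·5.0104 = +10.4114 (running +10.4114)
  i=2: -1.1855·-2.0598 − -2.8117·3.6844 = +12.8012 (running +23.2126)
  i=3: -2.8117·-1.7626 − 3.6942·-2.0598 = +12.5653 (running +35.7780)
  i=4: 3.6942·5.0104 − 1.2137·-1.7626 = +20.6487 (running +56.4267)
Area = |Σ|/2 = |56.4267|/2 = 28.2133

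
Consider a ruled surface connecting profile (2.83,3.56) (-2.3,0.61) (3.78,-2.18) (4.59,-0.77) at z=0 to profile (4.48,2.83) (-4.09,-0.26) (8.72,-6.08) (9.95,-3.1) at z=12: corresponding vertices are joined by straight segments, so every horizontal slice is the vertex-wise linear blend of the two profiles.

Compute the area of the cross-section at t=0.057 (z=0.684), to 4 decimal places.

Area at t=0.057: 20.7710

Cross-section at t=0.057: each vertex is (1-t)·p0[i] + t·p1[i].
  v1: (1-0.057)·(2.83,3.56) + 0.057·(4.48,2.83) = (2.9240,3.5184)
  v2: (1-0.057)·(-2.3,0.61) + 0.057·(-4.09,-0.26) = (-2.4020,0.5604)
  v3: (1-0.057)·(3.78,-2.18) + 0.057·(8.72,-6.08) = (4.0616,-2.4023)
  v4: (1-0.057)·(4.59,-0.77) + 0.057·(9.95,-3.1) = (4.8955,-0.9028)
Shoelace sum Σ(x_i·y_{i+1} − x_{i+1}·y_i):
  i=1: 2.9240·0.5604 − -2.4020·3.5184 = +10.0899 (running +10.0899)
  i=2: -2.4020·-2.4023 − 4.0616·0.5604 = +3.4942 (running +13.5842)
  i=3: 4.0616·-0.9028 − 4.8955·-2.4023 = +8.0937 (running +21.6779)
  i=4: 4.8955·3.5184 − 2.9240·-0.9028 = +19.8642 (running +41.5421)
Area = |Σ|/2 = |41.5421|/2 = 20.7710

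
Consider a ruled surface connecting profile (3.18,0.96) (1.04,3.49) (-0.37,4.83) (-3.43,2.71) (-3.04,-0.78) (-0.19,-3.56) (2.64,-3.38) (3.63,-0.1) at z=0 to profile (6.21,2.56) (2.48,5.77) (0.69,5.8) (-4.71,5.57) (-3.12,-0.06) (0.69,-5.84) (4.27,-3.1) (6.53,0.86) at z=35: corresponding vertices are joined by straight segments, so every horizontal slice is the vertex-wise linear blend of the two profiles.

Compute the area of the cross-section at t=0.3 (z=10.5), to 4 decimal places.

Cross-section at t=0.3: each vertex is (1-t)·p0[i] + t·p1[i].
  v1: (1-0.3)·(3.18,0.96) + 0.3·(6.21,2.56) = (4.0890,1.4400)
  v2: (1-0.3)·(1.04,3.49) + 0.3·(2.48,5.77) = (1.4720,4.1740)
  v3: (1-0.3)·(-0.37,4.83) + 0.3·(0.69,5.8) = (-0.0520,5.1210)
  v4: (1-0.3)·(-3.43,2.71) + 0.3·(-4.71,5.57) = (-3.8140,3.5680)
  v5: (1-0.3)·(-3.04,-0.78) + 0.3·(-3.12,-0.06) = (-3.0640,-0.5640)
  v6: (1-0.3)·(-0.19,-3.56) + 0.3·(0.69,-5.84) = (0.0740,-4.2440)
  v7: (1-0.3)·(2.64,-3.38) + 0.3·(4.27,-3.1) = (3.1290,-3.2960)
  v8: (1-0.3)·(3.63,-0.1) + 0.3·(6.53,0.86) = (4.5000,0.1880)
Shoelace sum Σ(x_i·y_{i+1} − x_{i+1}·y_i):
  i=1: 4.0890·4.1740 − 1.4720·1.4400 = +14.9478 (running +14.9478)
  i=2: 1.4720·5.1210 − -0.0520·4.1740 = +7.7552 (running +22.7030)
  i=3: -0.0520·3.5680 − -3.8140·5.1210 = +19.3460 (running +42.0489)
  i=4: -3.8140·-0.5640 − -3.0640·3.5680 = +13.0834 (running +55.1324)
  i=5: -3.0640·-4.2440 − 0.0740·-0.5640 = +13.0454 (running +68.1777)
  i=6: 0.0740·-3.2960 − 3.1290·-4.2440 = +13.0356 (running +81.2133)
  i=7: 3.1290·0.1880 − 4.5000·-3.2960 = +15.4203 (running +96.6335)
  i=8: 4.5000·1.4400 − 4.0890·0.1880 = +5.7113 (running +102.3448)
Area = |Σ|/2 = |102.3448|/2 = 51.1724

Area at t=0.3: 51.1724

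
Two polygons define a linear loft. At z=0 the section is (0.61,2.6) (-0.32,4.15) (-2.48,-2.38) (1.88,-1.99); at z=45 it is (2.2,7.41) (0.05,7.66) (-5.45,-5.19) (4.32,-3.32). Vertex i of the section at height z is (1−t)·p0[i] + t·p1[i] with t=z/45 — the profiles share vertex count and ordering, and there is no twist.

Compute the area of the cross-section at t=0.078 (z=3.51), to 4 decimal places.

Area at t=0.078: 17.8105

Cross-section at t=0.078: each vertex is (1-t)·p0[i] + t·p1[i].
  v1: (1-0.078)·(0.61,2.6) + 0.078·(2.2,7.41) = (0.7340,2.9752)
  v2: (1-0.078)·(-0.32,4.15) + 0.078·(0.05,7.66) = (-0.2911,4.4238)
  v3: (1-0.078)·(-2.48,-2.38) + 0.078·(-5.45,-5.19) = (-2.7117,-2.5992)
  v4: (1-0.078)·(1.88,-1.99) + 0.078·(4.32,-3.32) = (2.0703,-2.0937)
Shoelace sum Σ(x_i·y_{i+1} − x_{i+1}·y_i):
  i=1: 0.7340·4.4238 − -0.2911·2.9752 = +4.1133 (running +4.1133)
  i=2: -0.2911·-2.5992 − -2.7117·4.4238 = +12.7525 (running +16.8658)
  i=3: -2.7117·-2.0937 − 2.0703·-2.5992 = +11.0586 (running +27.9245)
  i=4: 2.0703·2.9752 − 0.7340·-2.0937 = +7.6964 (running +35.6209)
Area = |Σ|/2 = |35.6209|/2 = 17.8105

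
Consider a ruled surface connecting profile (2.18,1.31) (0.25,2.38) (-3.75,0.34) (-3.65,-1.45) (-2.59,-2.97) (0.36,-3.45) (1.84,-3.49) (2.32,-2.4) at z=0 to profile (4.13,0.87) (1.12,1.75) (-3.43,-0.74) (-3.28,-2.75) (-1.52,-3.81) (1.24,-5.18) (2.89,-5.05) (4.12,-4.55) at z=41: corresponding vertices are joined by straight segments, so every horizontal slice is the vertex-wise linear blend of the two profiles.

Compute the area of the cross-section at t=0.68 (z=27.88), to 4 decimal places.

Cross-section at t=0.68: each vertex is (1-t)·p0[i] + t·p1[i].
  v1: (1-0.68)·(2.18,1.31) + 0.68·(4.13,0.87) = (3.5060,1.0108)
  v2: (1-0.68)·(0.25,2.38) + 0.68·(1.12,1.75) = (0.8416,1.9516)
  v3: (1-0.68)·(-3.75,0.34) + 0.68·(-3.43,-0.74) = (-3.5324,-0.3944)
  v4: (1-0.68)·(-3.65,-1.45) + 0.68·(-3.28,-2.75) = (-3.3984,-2.3340)
  v5: (1-0.68)·(-2.59,-2.97) + 0.68·(-1.52,-3.81) = (-1.8624,-3.5412)
  v6: (1-0.68)·(0.36,-3.45) + 0.68·(1.24,-5.18) = (0.9584,-4.6264)
  v7: (1-0.68)·(1.84,-3.49) + 0.68·(2.89,-5.05) = (2.5540,-4.5508)
  v8: (1-0.68)·(2.32,-2.4) + 0.68·(4.12,-4.55) = (3.5440,-3.8620)
Shoelace sum Σ(x_i·y_{i+1} − x_{i+1}·y_i):
  i=1: 3.5060·1.9516 − 0.8416·1.0108 = +5.9916 (running +5.9916)
  i=2: 0.8416·-0.3944 − -3.5324·1.9516 = +6.5619 (running +12.5535)
  i=3: -3.5324·-2.3340 − -3.3984·-0.3944 = +6.9043 (running +19.4578)
  i=4: -3.3984·-3.5412 − -1.8624·-2.3340 = +7.6876 (running +27.1454)
  i=5: -1.8624·-4.6264 − 0.9584·-3.5412 = +12.0101 (running +39.1555)
  i=6: 0.9584·-4.5508 − 2.5540·-4.6264 = +7.4543 (running +46.6098)
  i=7: 2.5540·-3.8620 − 3.5440·-4.5508 = +6.2645 (running +52.8743)
  i=8: 3.5440·1.0108 − 3.5060·-3.8620 = +17.1224 (running +69.9968)
Area = |Σ|/2 = |69.9968|/2 = 34.9984

Area at t=0.68: 34.9984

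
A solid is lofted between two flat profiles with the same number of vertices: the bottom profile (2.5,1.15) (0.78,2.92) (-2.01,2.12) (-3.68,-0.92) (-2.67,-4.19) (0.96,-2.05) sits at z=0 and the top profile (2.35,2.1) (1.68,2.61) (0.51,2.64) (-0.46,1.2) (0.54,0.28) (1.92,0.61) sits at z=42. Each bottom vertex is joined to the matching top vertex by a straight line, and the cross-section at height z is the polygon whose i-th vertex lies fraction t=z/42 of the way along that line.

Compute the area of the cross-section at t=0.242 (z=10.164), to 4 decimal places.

Cross-section at t=0.242: each vertex is (1-t)·p0[i] + t·p1[i].
  v1: (1-0.242)·(2.5,1.15) + 0.242·(2.35,2.1) = (2.4637,1.3799)
  v2: (1-0.242)·(0.78,2.92) + 0.242·(1.68,2.61) = (0.9978,2.8450)
  v3: (1-0.242)·(-2.01,2.12) + 0.242·(0.51,2.64) = (-1.4002,2.2458)
  v4: (1-0.242)·(-3.68,-0.92) + 0.242·(-0.46,1.2) = (-2.9008,-0.4070)
  v5: (1-0.242)·(-2.67,-4.19) + 0.242·(0.54,0.28) = (-1.8932,-3.1083)
  v6: (1-0.242)·(0.96,-2.05) + 0.242·(1.92,0.61) = (1.1923,-1.4063)
Shoelace sum Σ(x_i·y_{i+1} − x_{i+1}·y_i):
  i=1: 2.4637·2.8450 − 0.9978·1.3799 = +5.6323 (running +5.6323)
  i=2: 0.9978·2.2458 − -1.4002·2.8450 = +6.2243 (running +11.8566)
  i=3: -1.4002·-0.4070 − -2.9008·2.2458 = +7.0845 (running +18.9411)
  i=4: -2.9008·-3.1083 − -1.8932·-0.4070 = +8.2459 (running +27.1870)
  i=5: -1.8932·-1.4063 − 1.1923·-3.1083 = +6.3684 (running +33.5553)
  i=6: 1.1923·1.3799 − 2.4637·-1.4063 = +5.1099 (running +38.6653)
Area = |Σ|/2 = |38.6653|/2 = 19.3326

Area at t=0.242: 19.3326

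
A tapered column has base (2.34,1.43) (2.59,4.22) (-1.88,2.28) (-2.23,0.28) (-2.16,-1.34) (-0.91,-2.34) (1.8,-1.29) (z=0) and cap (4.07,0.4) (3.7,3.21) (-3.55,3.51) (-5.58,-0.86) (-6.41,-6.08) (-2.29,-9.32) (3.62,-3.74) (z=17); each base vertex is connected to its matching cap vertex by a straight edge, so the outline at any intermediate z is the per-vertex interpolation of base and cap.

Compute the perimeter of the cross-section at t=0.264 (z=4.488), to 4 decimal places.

Cross-section at t=0.264: each vertex is (1-t)·p0[i] + t·p1[i].
  v1: (1-0.264)·(2.34,1.43) + 0.264·(4.07,0.4) = (2.7967,1.1581)
  v2: (1-0.264)·(2.59,4.22) + 0.264·(3.7,3.21) = (2.8830,3.9534)
  v3: (1-0.264)·(-1.88,2.28) + 0.264·(-3.55,3.51) = (-2.3209,2.6047)
  v4: (1-0.264)·(-2.23,0.28) + 0.264·(-5.58,-0.86) = (-3.1144,-0.0210)
  v5: (1-0.264)·(-2.16,-1.34) + 0.264·(-6.41,-6.08) = (-3.2820,-2.5914)
  v6: (1-0.264)·(-0.91,-2.34) + 0.264·(-2.29,-9.32) = (-1.2743,-4.1827)
  v7: (1-0.264)·(1.8,-1.29) + 0.264·(3.62,-3.74) = (2.2805,-1.9368)
Perimeter = Σ |v_{i+1} − v_i|:
  edge 1→2: √(0.0863² + 2.7953²) = 2.7966 (running 2.7966)
  edge 2→3: √(-5.2039² + -1.3486²) = 5.3758 (running 8.1724)
  edge 3→4: √(-0.7935² + -2.6257²) = 2.7430 (running 10.9154)
  edge 4→5: √(-0.1676² + -2.5704²) = 2.5759 (running 13.4913)
  edge 5→6: √(2.0077² + -1.5914²) = 2.5619 (running 16.0531)
  edge 6→7: √(3.5548² + 2.2459²) = 4.2048 (running 20.2580)
  edge 7→1: √(0.5162² + 3.0949²) = 3.1376 (running 23.3956)
Perimeter = 23.3956

Perimeter at t=0.264: 23.3956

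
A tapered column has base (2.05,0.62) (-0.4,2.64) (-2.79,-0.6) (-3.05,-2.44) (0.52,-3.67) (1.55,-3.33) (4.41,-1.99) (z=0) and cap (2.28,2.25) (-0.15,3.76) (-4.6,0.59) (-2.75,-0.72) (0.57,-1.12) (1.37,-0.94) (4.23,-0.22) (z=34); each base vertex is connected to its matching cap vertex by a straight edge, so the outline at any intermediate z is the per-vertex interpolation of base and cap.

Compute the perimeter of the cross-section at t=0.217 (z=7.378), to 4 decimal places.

Cross-section at t=0.217: each vertex is (1-t)·p0[i] + t·p1[i].
  v1: (1-0.217)·(2.05,0.62) + 0.217·(2.28,2.25) = (2.0999,0.9737)
  v2: (1-0.217)·(-0.4,2.64) + 0.217·(-0.15,3.76) = (-0.3458,2.8830)
  v3: (1-0.217)·(-2.79,-0.6) + 0.217·(-4.6,0.59) = (-3.1828,-0.3418)
  v4: (1-0.217)·(-3.05,-2.44) + 0.217·(-2.75,-0.72) = (-2.9849,-2.0668)
  v5: (1-0.217)·(0.52,-3.67) + 0.217·(0.57,-1.12) = (0.5309,-3.1167)
  v6: (1-0.217)·(1.55,-3.33) + 0.217·(1.37,-0.94) = (1.5109,-2.8114)
  v7: (1-0.217)·(4.41,-1.99) + 0.217·(4.23,-0.22) = (4.3709,-1.6059)
Perimeter = Σ |v_{i+1} − v_i|:
  edge 1→2: √(-2.4457² + 1.9093²) = 3.1027 (running 3.1027)
  edge 2→3: √(-2.8370² + -3.2248²) = 4.2951 (running 7.3978)
  edge 3→4: √(0.1979² + -1.7250²) = 1.7363 (running 9.1341)
  edge 4→5: √(3.5158² + -1.0499²) = 3.6692 (running 12.8033)
  edge 5→6: √(0.9801² + 0.3053²) = 1.0265 (running 13.8298)
  edge 6→7: √(2.8600² + 1.2055²) = 3.1037 (running 16.9335)
  edge 7→1: √(-2.2710² + 2.5796²) = 3.4369 (running 20.3704)
Perimeter = 20.3704

Perimeter at t=0.217: 20.3704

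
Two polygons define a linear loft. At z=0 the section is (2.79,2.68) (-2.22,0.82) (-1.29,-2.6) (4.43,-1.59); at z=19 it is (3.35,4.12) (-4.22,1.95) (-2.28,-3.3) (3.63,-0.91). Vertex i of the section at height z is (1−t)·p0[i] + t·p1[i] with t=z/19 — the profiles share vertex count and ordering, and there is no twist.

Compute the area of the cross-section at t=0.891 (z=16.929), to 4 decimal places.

Area at t=0.891: 35.4133

Cross-section at t=0.891: each vertex is (1-t)·p0[i] + t·p1[i].
  v1: (1-0.891)·(2.79,2.68) + 0.891·(3.35,4.12) = (3.2890,3.9630)
  v2: (1-0.891)·(-2.22,0.82) + 0.891·(-4.22,1.95) = (-4.0020,1.8268)
  v3: (1-0.891)·(-1.29,-2.6) + 0.891·(-2.28,-3.3) = (-2.1721,-3.2237)
  v4: (1-0.891)·(4.43,-1.59) + 0.891·(3.63,-0.91) = (3.7172,-0.9841)
Shoelace sum Σ(x_i·y_{i+1} − x_{i+1}·y_i):
  i=1: 3.2890·1.8268 − -4.0020·3.9630 = +21.8685 (running +21.8685)
  i=2: -4.0020·-3.2237 − -2.1721·1.8268 = +16.8693 (running +38.7377)
  i=3: -2.1721·-0.9841 − 3.7172·-3.2237 = +14.1207 (running +52.8585)
  i=4: 3.7172·3.9630 − 3.2890·-0.9841 = +17.9681 (running +70.8266)
Area = |Σ|/2 = |70.8266|/2 = 35.4133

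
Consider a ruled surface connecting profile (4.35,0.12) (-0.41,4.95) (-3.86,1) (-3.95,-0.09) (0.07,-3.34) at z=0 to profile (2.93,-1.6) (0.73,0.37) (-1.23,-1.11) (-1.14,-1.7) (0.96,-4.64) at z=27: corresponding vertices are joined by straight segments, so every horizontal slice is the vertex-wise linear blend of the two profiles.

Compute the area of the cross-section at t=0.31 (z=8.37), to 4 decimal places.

Area at t=0.31: 26.7930

Cross-section at t=0.31: each vertex is (1-t)·p0[i] + t·p1[i].
  v1: (1-0.31)·(4.35,0.12) + 0.31·(2.93,-1.6) = (3.9098,-0.4132)
  v2: (1-0.31)·(-0.41,4.95) + 0.31·(0.73,0.37) = (-0.0566,3.5302)
  v3: (1-0.31)·(-3.86,1) + 0.31·(-1.23,-1.11) = (-3.0447,0.3459)
  v4: (1-0.31)·(-3.95,-0.09) + 0.31·(-1.14,-1.7) = (-3.0789,-0.5891)
  v5: (1-0.31)·(0.07,-3.34) + 0.31·(0.96,-4.64) = (0.3459,-3.7430)
Shoelace sum Σ(x_i·y_{i+1} − x_{i+1}·y_i):
  i=1: 3.9098·3.5302 − -0.0566·-0.4132 = +13.7790 (running +13.7790)
  i=2: -0.0566·0.3459 − -3.0447·3.5302 = +10.7288 (running +24.5078)
  i=3: -3.0447·-0.5891 − -3.0789·0.3459 = +2.8586 (running +27.3664)
  i=4: -3.0789·-3.7430 − 0.3459·-0.5891 = +11.7281 (running +39.0945)
  i=5: 0.3459·-0.4132 − 3.9098·-3.7430 = +14.4915 (running +53.5860)
Area = |Σ|/2 = |53.5860|/2 = 26.7930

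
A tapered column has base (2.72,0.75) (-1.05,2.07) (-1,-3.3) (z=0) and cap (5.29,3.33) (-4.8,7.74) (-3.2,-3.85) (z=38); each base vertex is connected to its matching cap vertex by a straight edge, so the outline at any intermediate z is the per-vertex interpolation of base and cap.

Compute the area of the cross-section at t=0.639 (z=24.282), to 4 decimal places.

Area at t=0.639: 34.7696

Cross-section at t=0.639: each vertex is (1-t)·p0[i] + t·p1[i].
  v1: (1-0.639)·(2.72,0.75) + 0.639·(5.29,3.33) = (4.3622,2.3986)
  v2: (1-0.639)·(-1.05,2.07) + 0.639·(-4.8,7.74) = (-3.4463,5.6931)
  v3: (1-0.639)·(-1,-3.3) + 0.639·(-3.2,-3.85) = (-2.4058,-3.6514)
Shoelace sum Σ(x_i·y_{i+1} − x_{i+1}·y_i):
  i=1: 4.3622·5.6931 − -3.4463·2.3986 = +33.1010 (running +33.1010)
  i=2: -3.4463·-3.6514 − -2.4058·5.6931 = +26.2803 (running +59.3813)
  i=3: -2.4058·2.3986 − 4.3622·-3.6514 = +10.1579 (running +69.5392)
Area = |Σ|/2 = |69.5392|/2 = 34.7696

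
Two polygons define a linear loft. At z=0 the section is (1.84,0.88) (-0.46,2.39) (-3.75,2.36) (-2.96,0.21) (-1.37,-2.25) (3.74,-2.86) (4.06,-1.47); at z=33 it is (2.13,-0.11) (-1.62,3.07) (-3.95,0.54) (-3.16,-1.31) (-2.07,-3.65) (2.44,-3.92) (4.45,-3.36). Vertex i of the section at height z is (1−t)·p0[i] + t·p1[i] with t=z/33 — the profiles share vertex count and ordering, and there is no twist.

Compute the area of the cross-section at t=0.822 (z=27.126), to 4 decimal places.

Area at t=0.822: 31.5513

Cross-section at t=0.822: each vertex is (1-t)·p0[i] + t·p1[i].
  v1: (1-0.822)·(1.84,0.88) + 0.822·(2.13,-0.11) = (2.0784,0.0662)
  v2: (1-0.822)·(-0.46,2.39) + 0.822·(-1.62,3.07) = (-1.4135,2.9490)
  v3: (1-0.822)·(-3.75,2.36) + 0.822·(-3.95,0.54) = (-3.9144,0.8640)
  v4: (1-0.822)·(-2.96,0.21) + 0.822·(-3.16,-1.31) = (-3.1244,-1.0394)
  v5: (1-0.822)·(-1.37,-2.25) + 0.822·(-2.07,-3.65) = (-1.9454,-3.4008)
  v6: (1-0.822)·(3.74,-2.86) + 0.822·(2.44,-3.92) = (2.6714,-3.7313)
  v7: (1-0.822)·(4.06,-1.47) + 0.822·(4.45,-3.36) = (4.3806,-3.0236)
Shoelace sum Σ(x_i·y_{i+1} − x_{i+1}·y_i):
  i=1: 2.0784·2.9490 − -1.4135·0.0662 = +6.2227 (running +6.2227)
  i=2: -1.4135·0.8640 − -3.9144·2.9490 = +10.3222 (running +16.5448)
  i=3: -3.9144·-1.0394 − -3.1244·0.8640 = +6.7681 (running +23.3130)
  i=4: -3.1244·-3.4008 − -1.9454·-1.0394 = +8.6033 (running +31.9163)
  i=5: -1.9454·-3.7313 − 2.6714·-3.4008 = +16.3438 (running +48.2601)
  i=6: 2.6714·-3.0236 − 4.3806·-3.7313 = +8.2682 (running +56.5283)
  i=7: 4.3806·0.0662 − 2.0784·-3.0236 = +6.5742 (running +63.1025)
Area = |Σ|/2 = |63.1025|/2 = 31.5513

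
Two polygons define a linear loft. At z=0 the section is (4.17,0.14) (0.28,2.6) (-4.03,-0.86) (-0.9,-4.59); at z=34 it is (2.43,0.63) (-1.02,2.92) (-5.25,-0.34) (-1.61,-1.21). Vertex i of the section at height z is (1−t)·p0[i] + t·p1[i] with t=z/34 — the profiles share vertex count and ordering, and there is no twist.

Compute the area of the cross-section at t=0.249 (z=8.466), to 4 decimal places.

Cross-section at t=0.249: each vertex is (1-t)·p0[i] + t·p1[i].
  v1: (1-0.249)·(4.17,0.14) + 0.249·(2.43,0.63) = (3.7367,0.2620)
  v2: (1-0.249)·(0.28,2.6) + 0.249·(-1.02,2.92) = (-0.0437,2.6797)
  v3: (1-0.249)·(-4.03,-0.86) + 0.249·(-5.25,-0.34) = (-4.3338,-0.7305)
  v4: (1-0.249)·(-0.9,-4.59) + 0.249·(-1.61,-1.21) = (-1.0768,-3.7484)
Shoelace sum Σ(x_i·y_{i+1} − x_{i+1}·y_i):
  i=1: 3.7367·2.6797 − -0.0437·0.2620 = +10.0247 (running +10.0247)
  i=2: -0.0437·-0.7305 − -4.3338·2.6797 = +11.6451 (running +21.6698)
  i=3: -4.3338·-3.7484 − -1.0768·-0.7305 = +15.4580 (running +37.1278)
  i=4: -1.0768·0.2620 − 3.7367·-3.7484 = +13.7246 (running +50.8524)
Area = |Σ|/2 = |50.8524|/2 = 25.4262

Area at t=0.249: 25.4262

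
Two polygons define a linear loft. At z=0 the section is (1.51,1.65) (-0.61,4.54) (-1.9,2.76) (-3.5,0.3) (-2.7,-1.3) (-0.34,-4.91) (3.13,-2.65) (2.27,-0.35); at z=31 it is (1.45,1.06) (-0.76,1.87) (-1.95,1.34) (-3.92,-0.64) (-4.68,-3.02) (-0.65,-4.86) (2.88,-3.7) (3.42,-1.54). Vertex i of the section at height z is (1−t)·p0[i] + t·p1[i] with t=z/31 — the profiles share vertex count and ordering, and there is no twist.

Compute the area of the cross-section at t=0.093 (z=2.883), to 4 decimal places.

Area at t=0.093: 34.0543

Cross-section at t=0.093: each vertex is (1-t)·p0[i] + t·p1[i].
  v1: (1-0.093)·(1.51,1.65) + 0.093·(1.45,1.06) = (1.5044,1.5951)
  v2: (1-0.093)·(-0.61,4.54) + 0.093·(-0.76,1.87) = (-0.6240,4.2917)
  v3: (1-0.093)·(-1.9,2.76) + 0.093·(-1.95,1.34) = (-1.9046,2.6279)
  v4: (1-0.093)·(-3.5,0.3) + 0.093·(-3.92,-0.64) = (-3.5391,0.2126)
  v5: (1-0.093)·(-2.7,-1.3) + 0.093·(-4.68,-3.02) = (-2.8841,-1.4600)
  v6: (1-0.093)·(-0.34,-4.91) + 0.093·(-0.65,-4.86) = (-0.3688,-4.9054)
  v7: (1-0.093)·(3.13,-2.65) + 0.093·(2.88,-3.7) = (3.1067,-2.7477)
  v8: (1-0.093)·(2.27,-0.35) + 0.093·(3.42,-1.54) = (2.3769,-0.4607)
Shoelace sum Σ(x_i·y_{i+1} − x_{i+1}·y_i):
  i=1: 1.5044·4.2917 − -0.6240·1.5951 = +7.4518 (running +7.4518)
  i=2: -0.6240·2.6279 − -1.9046·4.2917 = +6.5345 (running +13.9862)
  i=3: -1.9046·0.2126 − -3.5391·2.6279 = +8.8955 (running +22.8818)
  i=4: -3.5391·-1.4600 − -2.8841·0.2126 = +5.7800 (running +28.6618)
  i=5: -2.8841·-4.9054 − -0.3688·-1.4600 = +13.6092 (running +42.2710)
  i=6: -0.3688·-2.7477 − 3.1067·-4.9054 = +16.2531 (running +58.5241)
  i=7: 3.1067·-0.4607 − 2.3769·-2.7477 = +5.0998 (running +63.6240)
  i=8: 2.3769·1.5951 − 1.5044·-0.4607 = +4.4846 (running +68.1086)
Area = |Σ|/2 = |68.1086|/2 = 34.0543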